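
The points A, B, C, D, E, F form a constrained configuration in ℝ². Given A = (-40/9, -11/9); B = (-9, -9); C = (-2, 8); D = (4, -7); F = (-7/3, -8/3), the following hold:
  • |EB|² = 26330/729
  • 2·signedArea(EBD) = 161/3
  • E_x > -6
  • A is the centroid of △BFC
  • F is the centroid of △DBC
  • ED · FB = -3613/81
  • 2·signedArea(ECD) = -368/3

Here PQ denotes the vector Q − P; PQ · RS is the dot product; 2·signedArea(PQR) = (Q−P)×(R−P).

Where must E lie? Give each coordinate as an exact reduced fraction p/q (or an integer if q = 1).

1. E_x = -142/27  [ED · FB = -3613/81 ∩ 2·signedArea(ECD) = -368/3]
2. E_y = -116/27  [ED · FB = -3613/81 ∩ 2·signedArea(ECD) = -368/3]
   → E = (-142/27, -116/27)

E = (-142/27, -116/27)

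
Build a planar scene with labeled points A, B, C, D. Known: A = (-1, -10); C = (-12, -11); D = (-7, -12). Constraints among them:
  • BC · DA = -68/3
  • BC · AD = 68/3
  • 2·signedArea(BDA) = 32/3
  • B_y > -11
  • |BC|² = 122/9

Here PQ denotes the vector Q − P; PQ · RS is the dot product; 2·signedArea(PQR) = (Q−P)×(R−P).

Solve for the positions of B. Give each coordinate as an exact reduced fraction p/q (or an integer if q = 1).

B = (-25/3, -32/3)

1. B_x = -25/3  [BC · AD = 68/3 ∩ 2·signedArea(BDA) = 32/3]
2. B_y = -32/3  [BC · AD = 68/3 ∩ 2·signedArea(BDA) = 32/3]
   → B = (-25/3, -32/3)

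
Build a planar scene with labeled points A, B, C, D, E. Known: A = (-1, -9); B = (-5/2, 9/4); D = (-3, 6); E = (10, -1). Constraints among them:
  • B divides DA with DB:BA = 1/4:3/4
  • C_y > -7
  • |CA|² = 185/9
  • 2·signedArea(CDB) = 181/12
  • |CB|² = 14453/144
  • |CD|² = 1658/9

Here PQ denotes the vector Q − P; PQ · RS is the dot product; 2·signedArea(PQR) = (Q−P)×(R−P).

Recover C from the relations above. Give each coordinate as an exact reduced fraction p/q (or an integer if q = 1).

C = (8/3, -19/3)

1. C_x = 8/3  [line 15/4·x + 1/2·y + -41/6 = 0 ∩ |CA|² = 185/9]
2. C_y = -19/3  [line 15/4·x + 1/2·y + -41/6 = 0 ∩ |CA|² = 185/9]
   → C = (8/3, -19/3)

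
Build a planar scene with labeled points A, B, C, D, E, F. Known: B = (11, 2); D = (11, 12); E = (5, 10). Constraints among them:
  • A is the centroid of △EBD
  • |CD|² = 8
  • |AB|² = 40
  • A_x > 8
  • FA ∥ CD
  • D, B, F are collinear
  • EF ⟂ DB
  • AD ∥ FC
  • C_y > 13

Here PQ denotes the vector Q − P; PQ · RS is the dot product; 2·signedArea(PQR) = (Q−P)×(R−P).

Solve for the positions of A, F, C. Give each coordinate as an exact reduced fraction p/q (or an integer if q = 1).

1. A_x = 9  [A is the centroid of △EBD]
2. A_y = 8  [A is the centroid of △EBD]
   → A = (9, 8)
3. F_x = 11  [D, B, F are collinear ∩ EF ⟂ DB]
4. F_y = 10  [D, B, F are collinear ∩ EF ⟂ DB]
   → F = (11, 10)
5. C_x = 13  [FA ∥ CD ∩ AD ∥ FC]
6. C_y = 14  [FA ∥ CD ∩ AD ∥ FC]
   → C = (13, 14)

A = (9, 8)
C = (13, 14)
F = (11, 10)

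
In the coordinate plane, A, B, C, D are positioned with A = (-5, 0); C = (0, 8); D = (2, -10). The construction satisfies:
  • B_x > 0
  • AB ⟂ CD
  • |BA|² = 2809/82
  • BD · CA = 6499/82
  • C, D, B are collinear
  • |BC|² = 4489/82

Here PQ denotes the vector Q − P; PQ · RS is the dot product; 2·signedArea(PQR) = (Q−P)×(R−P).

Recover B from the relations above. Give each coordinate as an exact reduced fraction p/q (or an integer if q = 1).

B = (67/82, 53/82)

1. B_x = 67/82  [C, D, B are collinear ∩ AB ⟂ CD]
2. B_y = 53/82  [C, D, B are collinear ∩ AB ⟂ CD]
   → B = (67/82, 53/82)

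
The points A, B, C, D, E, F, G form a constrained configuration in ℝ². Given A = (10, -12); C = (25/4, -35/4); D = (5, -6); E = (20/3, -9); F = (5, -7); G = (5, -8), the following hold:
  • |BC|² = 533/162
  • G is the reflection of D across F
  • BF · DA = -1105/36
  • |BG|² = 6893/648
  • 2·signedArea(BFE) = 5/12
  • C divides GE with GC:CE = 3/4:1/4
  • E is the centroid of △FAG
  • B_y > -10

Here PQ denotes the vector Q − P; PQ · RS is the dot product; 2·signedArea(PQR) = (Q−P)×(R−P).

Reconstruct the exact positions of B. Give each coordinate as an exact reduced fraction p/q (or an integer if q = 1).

1. B_x = 275/36  [2·signedArea(BFE) = 5/12 ∩ BF · DA = -1105/36]
2. B_y = -119/12  [2·signedArea(BFE) = 5/12 ∩ BF · DA = -1105/36]
   → B = (275/36, -119/12)

B = (275/36, -119/12)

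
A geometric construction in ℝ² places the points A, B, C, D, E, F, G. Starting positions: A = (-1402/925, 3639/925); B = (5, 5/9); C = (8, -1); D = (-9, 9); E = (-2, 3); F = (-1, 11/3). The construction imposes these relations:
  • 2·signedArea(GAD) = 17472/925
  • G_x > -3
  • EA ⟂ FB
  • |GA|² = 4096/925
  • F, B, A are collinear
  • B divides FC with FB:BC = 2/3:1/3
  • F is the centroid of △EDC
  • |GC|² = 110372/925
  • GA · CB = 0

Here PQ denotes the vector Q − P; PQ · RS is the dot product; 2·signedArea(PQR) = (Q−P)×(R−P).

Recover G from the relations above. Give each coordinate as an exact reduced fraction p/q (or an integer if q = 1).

G = (-2298/925, 1911/925)

1. G_x = -2298/925  [GA · CB = 0 ∩ 2·signedArea(GAD) = 17472/925]
2. G_y = 1911/925  [GA · CB = 0 ∩ 2·signedArea(GAD) = 17472/925]
   → G = (-2298/925, 1911/925)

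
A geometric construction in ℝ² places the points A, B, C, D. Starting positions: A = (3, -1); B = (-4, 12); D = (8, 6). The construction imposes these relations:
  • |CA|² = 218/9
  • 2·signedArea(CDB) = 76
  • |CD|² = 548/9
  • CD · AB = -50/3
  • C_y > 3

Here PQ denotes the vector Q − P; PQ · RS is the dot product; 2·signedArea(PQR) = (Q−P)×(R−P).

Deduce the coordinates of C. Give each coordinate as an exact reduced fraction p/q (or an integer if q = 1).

C = (2/3, 10/3)

1. C_x = 2/3  [2·signedArea(CDB) = 76 ∩ CD · AB = -50/3]
2. C_y = 10/3  [2·signedArea(CDB) = 76 ∩ CD · AB = -50/3]
   → C = (2/3, 10/3)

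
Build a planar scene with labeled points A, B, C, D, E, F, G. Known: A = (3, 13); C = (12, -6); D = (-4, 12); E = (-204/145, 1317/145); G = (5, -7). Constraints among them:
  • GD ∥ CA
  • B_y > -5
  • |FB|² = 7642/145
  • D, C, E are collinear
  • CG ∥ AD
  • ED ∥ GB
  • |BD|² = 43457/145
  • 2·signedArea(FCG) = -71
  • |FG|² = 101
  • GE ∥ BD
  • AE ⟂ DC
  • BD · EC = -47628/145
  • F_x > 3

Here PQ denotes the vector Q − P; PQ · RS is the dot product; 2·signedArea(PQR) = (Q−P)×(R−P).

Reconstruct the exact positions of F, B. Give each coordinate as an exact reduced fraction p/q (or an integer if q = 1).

1. B_x = 349/145  [GE ∥ BD ∩ ED ∥ GB]
2. B_y = -592/145  [GE ∥ BD ∩ ED ∥ GB]
   → B = (349/145, -592/145)
3. F_x = 4  [line 1·x + -7·y + 17 = 0 ∩ |FB|² = 7642/145]
4. F_y = 3  [line 1·x + -7·y + 17 = 0 ∩ |FB|² = 7642/145]
   → F = (4, 3)

B = (349/145, -592/145)
F = (4, 3)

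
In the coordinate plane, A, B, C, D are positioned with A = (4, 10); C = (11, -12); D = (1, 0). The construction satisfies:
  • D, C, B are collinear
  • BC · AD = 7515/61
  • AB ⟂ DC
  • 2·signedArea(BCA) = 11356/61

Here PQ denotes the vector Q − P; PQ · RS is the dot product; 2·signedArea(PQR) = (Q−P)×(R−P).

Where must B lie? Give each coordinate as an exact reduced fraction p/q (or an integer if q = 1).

B = (-164/61, 270/61)

1. B_x = -164/61  [D, C, B are collinear ∩ AB ⟂ DC]
2. B_y = 270/61  [D, C, B are collinear ∩ AB ⟂ DC]
   → B = (-164/61, 270/61)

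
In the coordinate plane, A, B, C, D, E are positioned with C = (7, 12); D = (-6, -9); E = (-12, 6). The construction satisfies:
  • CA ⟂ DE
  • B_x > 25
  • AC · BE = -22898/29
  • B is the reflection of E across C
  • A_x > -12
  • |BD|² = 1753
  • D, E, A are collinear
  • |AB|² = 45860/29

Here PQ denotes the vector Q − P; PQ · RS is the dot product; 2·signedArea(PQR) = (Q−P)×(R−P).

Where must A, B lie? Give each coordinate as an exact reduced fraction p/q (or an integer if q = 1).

A = (-332/29, 134/29)
B = (26, 18)

1. A_x = -332/29  [D, E, A are collinear ∩ CA ⟂ DE]
2. A_y = 134/29  [D, E, A are collinear ∩ CA ⟂ DE]
   → A = (-332/29, 134/29)
3. B_x = 26  [B is the reflection of E across C]
4. B_y = 18  [B is the reflection of E across C]
   → B = (26, 18)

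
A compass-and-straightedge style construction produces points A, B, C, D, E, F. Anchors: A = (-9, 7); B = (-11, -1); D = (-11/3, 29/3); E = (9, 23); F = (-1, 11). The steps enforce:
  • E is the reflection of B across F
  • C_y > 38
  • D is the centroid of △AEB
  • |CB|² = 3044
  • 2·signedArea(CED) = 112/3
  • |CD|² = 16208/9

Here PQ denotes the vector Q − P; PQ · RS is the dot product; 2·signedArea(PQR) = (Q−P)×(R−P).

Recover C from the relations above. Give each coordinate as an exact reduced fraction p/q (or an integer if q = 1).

1. C_x = 27  [line 40/3·x + -38/3·y + 134 = 0 ∩ |CD|² = 16208/9]
2. C_y = 39  [line 40/3·x + -38/3·y + 134 = 0 ∩ |CD|² = 16208/9]
   → C = (27, 39)

C = (27, 39)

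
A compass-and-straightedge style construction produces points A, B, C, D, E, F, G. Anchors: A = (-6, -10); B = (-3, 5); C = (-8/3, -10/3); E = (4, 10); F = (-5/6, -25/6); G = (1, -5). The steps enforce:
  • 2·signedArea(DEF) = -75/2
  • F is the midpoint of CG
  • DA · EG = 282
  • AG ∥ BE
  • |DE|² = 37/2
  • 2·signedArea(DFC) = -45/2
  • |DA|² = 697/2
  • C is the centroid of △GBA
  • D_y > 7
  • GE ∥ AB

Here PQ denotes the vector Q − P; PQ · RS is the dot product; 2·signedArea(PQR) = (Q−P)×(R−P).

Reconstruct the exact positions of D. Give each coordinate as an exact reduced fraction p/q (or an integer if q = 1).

1. D_x = 1/2  [2·signedArea(DEF) = -75/2 ∩ 2·signedArea(DFC) = -45/2]
2. D_y = 15/2  [2·signedArea(DEF) = -75/2 ∩ 2·signedArea(DFC) = -45/2]
   → D = (1/2, 15/2)

D = (1/2, 15/2)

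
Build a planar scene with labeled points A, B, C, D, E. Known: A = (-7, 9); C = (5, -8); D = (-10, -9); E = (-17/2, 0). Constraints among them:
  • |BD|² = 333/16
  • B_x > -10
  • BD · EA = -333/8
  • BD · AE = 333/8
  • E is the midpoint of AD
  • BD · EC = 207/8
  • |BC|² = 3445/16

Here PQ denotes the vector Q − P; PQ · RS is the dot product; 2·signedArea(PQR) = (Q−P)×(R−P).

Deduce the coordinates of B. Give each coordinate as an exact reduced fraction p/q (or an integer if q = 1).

1. B_x = -37/4  [BD · AE = 333/8 ∩ BD · EC = 207/8]
2. B_y = -9/2  [BD · AE = 333/8 ∩ BD · EC = 207/8]
   → B = (-37/4, -9/2)

B = (-37/4, -9/2)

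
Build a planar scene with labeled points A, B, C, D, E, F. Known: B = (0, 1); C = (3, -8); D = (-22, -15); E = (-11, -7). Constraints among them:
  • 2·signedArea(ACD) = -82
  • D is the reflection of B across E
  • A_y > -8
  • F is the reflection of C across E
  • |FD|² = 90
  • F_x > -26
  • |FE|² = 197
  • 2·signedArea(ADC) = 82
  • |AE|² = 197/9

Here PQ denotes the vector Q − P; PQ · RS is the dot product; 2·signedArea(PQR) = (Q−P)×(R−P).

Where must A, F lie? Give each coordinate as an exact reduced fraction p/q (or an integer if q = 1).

A = (-19/3, -22/3)
F = (-25, -6)

1. A_x = -19/3  [line 7·x + -25·y + -139 = 0 ∩ |AE|² = 197/9]
2. A_y = -22/3  [line 7·x + -25·y + -139 = 0 ∩ |AE|² = 197/9]
   → A = (-19/3, -22/3)
3. F_x = -25  [F is the reflection of C across E]
4. F_y = -6  [F is the reflection of C across E]
   → F = (-25, -6)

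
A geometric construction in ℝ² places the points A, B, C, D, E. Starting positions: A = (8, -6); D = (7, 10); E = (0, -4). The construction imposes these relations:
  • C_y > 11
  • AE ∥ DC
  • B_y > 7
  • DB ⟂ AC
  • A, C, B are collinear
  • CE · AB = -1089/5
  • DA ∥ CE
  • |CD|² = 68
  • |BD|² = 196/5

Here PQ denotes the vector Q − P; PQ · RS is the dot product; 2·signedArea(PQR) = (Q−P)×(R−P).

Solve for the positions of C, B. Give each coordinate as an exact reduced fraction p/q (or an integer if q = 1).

B = (7/5, 36/5)
C = (-1, 12)

1. C_x = -1  [DA ∥ CE ∩ AE ∥ DC]
2. C_y = 12  [DA ∥ CE ∩ AE ∥ DC]
   → C = (-1, 12)
3. B_x = 7/5  [A, C, B are collinear ∩ DB ⟂ AC]
4. B_y = 36/5  [A, C, B are collinear ∩ DB ⟂ AC]
   → B = (7/5, 36/5)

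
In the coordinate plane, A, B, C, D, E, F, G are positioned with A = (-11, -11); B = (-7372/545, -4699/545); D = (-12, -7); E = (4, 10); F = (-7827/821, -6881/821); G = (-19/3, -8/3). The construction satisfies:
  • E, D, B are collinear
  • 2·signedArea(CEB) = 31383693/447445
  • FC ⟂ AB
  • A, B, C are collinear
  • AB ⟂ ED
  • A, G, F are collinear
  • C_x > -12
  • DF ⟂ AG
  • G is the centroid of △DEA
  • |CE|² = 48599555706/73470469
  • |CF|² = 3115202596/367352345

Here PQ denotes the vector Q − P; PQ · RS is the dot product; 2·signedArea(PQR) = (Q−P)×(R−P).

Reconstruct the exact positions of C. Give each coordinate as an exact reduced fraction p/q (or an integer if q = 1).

1. C_x = -5158739/447445  [A, B, C are collinear ∩ FC ⟂ AB]
2. C_y = -4698983/447445  [A, B, C are collinear ∩ FC ⟂ AB]
   → C = (-5158739/447445, -4698983/447445)

C = (-5158739/447445, -4698983/447445)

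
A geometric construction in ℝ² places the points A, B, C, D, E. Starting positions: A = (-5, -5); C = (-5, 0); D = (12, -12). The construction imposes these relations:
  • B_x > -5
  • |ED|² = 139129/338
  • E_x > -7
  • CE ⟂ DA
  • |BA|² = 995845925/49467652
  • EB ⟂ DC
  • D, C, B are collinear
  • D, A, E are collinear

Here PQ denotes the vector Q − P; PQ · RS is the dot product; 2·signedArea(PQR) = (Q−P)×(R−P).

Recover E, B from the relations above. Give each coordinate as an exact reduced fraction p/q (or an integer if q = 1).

B = (-608945/146354, -43350/73177)
E = (-2285/338, -1445/338)

1. E_x = -2285/338  [D, A, E are collinear ∩ CE ⟂ DA]
2. E_y = -1445/338  [D, A, E are collinear ∩ CE ⟂ DA]
   → E = (-2285/338, -1445/338)
3. B_x = -608945/146354  [D, C, B are collinear ∩ EB ⟂ DC]
4. B_y = -43350/73177  [D, C, B are collinear ∩ EB ⟂ DC]
   → B = (-608945/146354, -43350/73177)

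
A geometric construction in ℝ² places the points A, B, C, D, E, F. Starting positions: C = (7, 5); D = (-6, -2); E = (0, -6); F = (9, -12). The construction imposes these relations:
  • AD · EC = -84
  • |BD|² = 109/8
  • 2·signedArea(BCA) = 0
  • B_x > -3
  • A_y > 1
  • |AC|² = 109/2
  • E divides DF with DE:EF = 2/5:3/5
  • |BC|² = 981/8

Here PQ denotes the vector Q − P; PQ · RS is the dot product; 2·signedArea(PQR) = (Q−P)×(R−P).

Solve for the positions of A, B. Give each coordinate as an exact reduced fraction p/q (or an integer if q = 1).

A = (1/2, 3/2)
B = (-11/4, -1/4)

1. A_x = 1/2  [line -7·x + -11·y + 20 = 0 ∩ |AC|² = 109/2]
2. A_y = 3/2  [line -7·x + -11·y + 20 = 0 ∩ |AC|² = 109/2]
   → A = (1/2, 3/2)
3. B_x = -11/4  [line 7/2·x + -13/2·y + 8 = 0 ∩ |BD|² = 109/8]
4. B_y = -1/4  [line 7/2·x + -13/2·y + 8 = 0 ∩ |BD|² = 109/8]
   → B = (-11/4, -1/4)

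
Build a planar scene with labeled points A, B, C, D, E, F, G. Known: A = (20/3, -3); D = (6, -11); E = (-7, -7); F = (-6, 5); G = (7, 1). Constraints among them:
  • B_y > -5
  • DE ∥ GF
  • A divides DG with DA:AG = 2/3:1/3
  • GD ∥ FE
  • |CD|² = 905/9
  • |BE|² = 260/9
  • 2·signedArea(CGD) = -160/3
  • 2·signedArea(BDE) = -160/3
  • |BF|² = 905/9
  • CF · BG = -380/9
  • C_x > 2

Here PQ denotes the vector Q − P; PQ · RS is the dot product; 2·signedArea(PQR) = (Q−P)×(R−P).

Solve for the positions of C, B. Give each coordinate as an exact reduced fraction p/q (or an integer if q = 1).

1. C_x = 7/3  [line 12·x + -1·y + -89/3 = 0 ∩ |CD|² = 905/9]
2. C_y = -5/3  [line 12·x + -1·y + -89/3 = 0 ∩ |CD|² = 905/9]
   → C = (7/3, -5/3)
3. B_x = -7/3  [CF · BG = -380/9 ∩ 2·signedArea(BDE) = -160/3]
4. B_y = -13/3  [CF · BG = -380/9 ∩ 2·signedArea(BDE) = -160/3]
   → B = (-7/3, -13/3)

B = (-7/3, -13/3)
C = (7/3, -5/3)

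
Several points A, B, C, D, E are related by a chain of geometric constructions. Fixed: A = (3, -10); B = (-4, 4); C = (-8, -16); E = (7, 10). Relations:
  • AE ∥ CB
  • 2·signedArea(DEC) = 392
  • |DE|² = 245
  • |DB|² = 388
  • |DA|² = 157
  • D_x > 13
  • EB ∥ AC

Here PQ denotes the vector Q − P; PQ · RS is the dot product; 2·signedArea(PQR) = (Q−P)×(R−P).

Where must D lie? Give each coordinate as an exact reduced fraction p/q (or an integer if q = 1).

D = (14, -4)

1. D_x = 14  [line 26·x + -15·y + -424 = 0 ∩ |DB|² = 388]
2. D_y = -4  [line 26·x + -15·y + -424 = 0 ∩ |DB|² = 388]
   → D = (14, -4)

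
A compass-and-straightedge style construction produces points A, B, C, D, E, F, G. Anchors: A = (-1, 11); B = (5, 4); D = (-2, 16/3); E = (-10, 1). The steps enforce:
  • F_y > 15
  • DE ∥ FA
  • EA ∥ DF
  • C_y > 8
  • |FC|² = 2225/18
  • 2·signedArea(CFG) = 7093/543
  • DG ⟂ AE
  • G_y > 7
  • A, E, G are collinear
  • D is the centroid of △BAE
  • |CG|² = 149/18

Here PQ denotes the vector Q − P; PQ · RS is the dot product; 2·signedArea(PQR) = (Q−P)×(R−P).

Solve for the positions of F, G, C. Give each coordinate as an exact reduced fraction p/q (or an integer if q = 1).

C = (-3/2, 49/6)
F = (7, 46/3)
G = (-772/181, 4003/543)

1. F_x = 7  [DE ∥ FA ∩ EA ∥ DF]
2. F_y = 46/3  [DE ∥ FA ∩ EA ∥ DF]
   → F = (7, 46/3)
3. G_x = -772/181  [A, E, G are collinear ∩ DG ⟂ AE]
4. G_y = 4003/543  [A, E, G are collinear ∩ DG ⟂ AE]
   → G = (-772/181, 4003/543)
5. C_x = -3/2  [line 1441/181·x + -2039/181·y + 56440/543 = 0 ∩ |CG|² = 149/18]
6. C_y = 49/6  [line 1441/181·x + -2039/181·y + 56440/543 = 0 ∩ |CG|² = 149/18]
   → C = (-3/2, 49/6)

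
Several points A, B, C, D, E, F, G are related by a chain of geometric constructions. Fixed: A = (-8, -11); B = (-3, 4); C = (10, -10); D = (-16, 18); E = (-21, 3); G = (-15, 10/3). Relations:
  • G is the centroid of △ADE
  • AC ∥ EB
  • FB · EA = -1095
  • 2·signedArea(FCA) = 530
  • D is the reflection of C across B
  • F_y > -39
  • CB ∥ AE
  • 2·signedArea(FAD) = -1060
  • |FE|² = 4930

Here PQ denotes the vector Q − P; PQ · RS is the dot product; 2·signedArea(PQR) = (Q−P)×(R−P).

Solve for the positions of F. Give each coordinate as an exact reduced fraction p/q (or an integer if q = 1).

F = (36, -38)

1. F_x = 36  [2·signedArea(FCA) = 530 ∩ FB · EA = -1095]
2. F_y = -38  [2·signedArea(FCA) = 530 ∩ FB · EA = -1095]
   → F = (36, -38)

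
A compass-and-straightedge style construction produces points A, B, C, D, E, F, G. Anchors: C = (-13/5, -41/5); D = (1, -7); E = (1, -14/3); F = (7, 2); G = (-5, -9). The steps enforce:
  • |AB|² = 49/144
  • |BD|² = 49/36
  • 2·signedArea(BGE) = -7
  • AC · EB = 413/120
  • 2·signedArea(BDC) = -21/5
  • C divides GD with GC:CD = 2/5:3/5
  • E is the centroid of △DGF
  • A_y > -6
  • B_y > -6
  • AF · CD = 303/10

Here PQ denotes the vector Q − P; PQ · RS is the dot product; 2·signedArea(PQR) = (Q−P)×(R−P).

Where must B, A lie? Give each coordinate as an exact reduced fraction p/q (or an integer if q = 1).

A = (1, -21/4)
B = (1, -35/6)

1. B_x = 1  [2·signedArea(BGE) = -7 ∩ 2·signedArea(BDC) = -21/5]
2. B_y = -35/6  [2·signedArea(BGE) = -7 ∩ 2·signedArea(BDC) = -21/5]
   → B = (1, -35/6)
3. A_x = 1  [AF · CD = 303/10 ∩ AC · EB = 413/120]
4. A_y = -21/4  [AF · CD = 303/10 ∩ AC · EB = 413/120]
   → A = (1, -21/4)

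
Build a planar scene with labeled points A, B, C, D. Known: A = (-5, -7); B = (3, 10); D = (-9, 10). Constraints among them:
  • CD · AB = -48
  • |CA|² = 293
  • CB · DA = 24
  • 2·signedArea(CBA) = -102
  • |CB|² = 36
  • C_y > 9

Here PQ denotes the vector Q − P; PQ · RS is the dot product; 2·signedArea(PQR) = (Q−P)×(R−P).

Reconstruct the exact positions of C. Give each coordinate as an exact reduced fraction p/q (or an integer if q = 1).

1. C_x = -3  [2·signedArea(CBA) = -102 ∩ CD · AB = -48]
2. C_y = 10  [2·signedArea(CBA) = -102 ∩ CD · AB = -48]
   → C = (-3, 10)

C = (-3, 10)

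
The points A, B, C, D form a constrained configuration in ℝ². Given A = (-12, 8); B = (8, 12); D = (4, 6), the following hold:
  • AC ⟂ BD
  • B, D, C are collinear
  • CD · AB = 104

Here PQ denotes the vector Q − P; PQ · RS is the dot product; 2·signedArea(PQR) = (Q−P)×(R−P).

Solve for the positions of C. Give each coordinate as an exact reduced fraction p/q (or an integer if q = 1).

C = (0, 0)

1. C_x = 0  [B, D, C are collinear ∩ AC ⟂ BD]
2. C_y = 0  [B, D, C are collinear ∩ AC ⟂ BD]
   → C = (0, 0)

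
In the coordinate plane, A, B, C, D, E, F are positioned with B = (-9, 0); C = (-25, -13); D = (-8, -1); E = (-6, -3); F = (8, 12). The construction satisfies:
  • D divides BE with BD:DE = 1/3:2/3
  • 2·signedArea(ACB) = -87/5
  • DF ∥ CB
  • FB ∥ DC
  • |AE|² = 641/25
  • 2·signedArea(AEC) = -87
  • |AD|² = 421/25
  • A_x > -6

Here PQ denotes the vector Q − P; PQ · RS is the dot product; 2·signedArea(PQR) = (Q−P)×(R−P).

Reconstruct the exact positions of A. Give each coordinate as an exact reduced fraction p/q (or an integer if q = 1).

A = (-26/5, 2)

1. A_x = -26/5  [2·signedArea(AEC) = -87 ∩ 2·signedArea(ACB) = -87/5]
2. A_y = 2  [2·signedArea(AEC) = -87 ∩ 2·signedArea(ACB) = -87/5]
   → A = (-26/5, 2)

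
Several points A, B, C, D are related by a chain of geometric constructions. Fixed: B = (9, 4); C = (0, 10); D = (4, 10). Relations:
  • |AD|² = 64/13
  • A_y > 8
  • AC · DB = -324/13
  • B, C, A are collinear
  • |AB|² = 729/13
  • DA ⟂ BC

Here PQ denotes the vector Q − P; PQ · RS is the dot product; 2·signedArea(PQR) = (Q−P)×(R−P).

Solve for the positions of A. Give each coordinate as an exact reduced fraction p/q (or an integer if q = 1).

1. A_x = 36/13  [B, C, A are collinear ∩ DA ⟂ BC]
2. A_y = 106/13  [B, C, A are collinear ∩ DA ⟂ BC]
   → A = (36/13, 106/13)

A = (36/13, 106/13)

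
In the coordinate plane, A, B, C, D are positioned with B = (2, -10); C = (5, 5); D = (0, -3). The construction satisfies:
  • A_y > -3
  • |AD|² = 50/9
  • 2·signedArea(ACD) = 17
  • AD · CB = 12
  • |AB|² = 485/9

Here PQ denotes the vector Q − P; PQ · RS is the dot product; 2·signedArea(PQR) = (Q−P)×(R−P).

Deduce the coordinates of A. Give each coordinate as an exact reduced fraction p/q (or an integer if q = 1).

1. A_x = 7/3  [AD · CB = 12 ∩ 2·signedArea(ACD) = 17]
2. A_y = -8/3  [AD · CB = 12 ∩ 2·signedArea(ACD) = 17]
   → A = (7/3, -8/3)

A = (7/3, -8/3)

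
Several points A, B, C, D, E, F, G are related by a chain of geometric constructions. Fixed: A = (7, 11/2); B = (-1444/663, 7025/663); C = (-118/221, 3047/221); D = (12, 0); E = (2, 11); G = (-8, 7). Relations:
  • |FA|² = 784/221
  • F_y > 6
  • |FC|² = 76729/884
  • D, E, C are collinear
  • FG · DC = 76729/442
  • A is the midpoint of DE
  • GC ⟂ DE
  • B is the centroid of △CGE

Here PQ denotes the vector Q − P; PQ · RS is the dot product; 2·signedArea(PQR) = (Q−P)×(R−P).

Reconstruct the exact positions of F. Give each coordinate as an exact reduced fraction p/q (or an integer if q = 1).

1. F_x = 1267/221  [line 2770/221·x + -3047/221·y + 10249/442 = 0 ∩ |FA|² = 784/221]
2. F_y = 3047/442  [line 2770/221·x + -3047/221·y + 10249/442 = 0 ∩ |FA|² = 784/221]
   → F = (1267/221, 3047/442)

F = (1267/221, 3047/442)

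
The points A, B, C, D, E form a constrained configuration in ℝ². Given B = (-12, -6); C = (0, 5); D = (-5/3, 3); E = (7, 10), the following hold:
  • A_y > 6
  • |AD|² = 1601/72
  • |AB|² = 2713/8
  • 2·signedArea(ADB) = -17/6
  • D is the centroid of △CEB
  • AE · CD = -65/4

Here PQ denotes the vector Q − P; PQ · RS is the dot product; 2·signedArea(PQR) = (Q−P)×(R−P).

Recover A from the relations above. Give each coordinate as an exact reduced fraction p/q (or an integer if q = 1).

A = (7/4, 25/4)

1. A_x = 7/4  [AE · CD = -65/4 ∩ 2·signedArea(ADB) = -17/6]
2. A_y = 25/4  [AE · CD = -65/4 ∩ 2·signedArea(ADB) = -17/6]
   → A = (7/4, 25/4)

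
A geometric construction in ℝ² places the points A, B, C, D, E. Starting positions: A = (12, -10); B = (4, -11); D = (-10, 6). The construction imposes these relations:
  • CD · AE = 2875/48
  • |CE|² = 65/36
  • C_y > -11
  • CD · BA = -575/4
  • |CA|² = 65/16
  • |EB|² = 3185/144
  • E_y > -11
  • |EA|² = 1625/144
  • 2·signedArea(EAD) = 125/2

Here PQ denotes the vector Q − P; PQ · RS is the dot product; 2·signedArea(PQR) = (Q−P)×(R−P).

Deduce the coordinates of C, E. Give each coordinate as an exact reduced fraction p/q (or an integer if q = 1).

C = (10, -41/4)
E = (26/3, -125/12)

1. C_x = 10  [line -8·x + -1·y + 279/4 = 0 ∩ |CA|² = 65/16]
2. C_y = -41/4  [line -8·x + -1·y + 279/4 = 0 ∩ |CA|² = 65/16]
   → C = (10, -41/4)
3. E_x = 26/3  [2·signedArea(EAD) = 125/2 ∩ CD · AE = 2875/48]
4. E_y = -125/12  [2·signedArea(EAD) = 125/2 ∩ CD · AE = 2875/48]
   → E = (26/3, -125/12)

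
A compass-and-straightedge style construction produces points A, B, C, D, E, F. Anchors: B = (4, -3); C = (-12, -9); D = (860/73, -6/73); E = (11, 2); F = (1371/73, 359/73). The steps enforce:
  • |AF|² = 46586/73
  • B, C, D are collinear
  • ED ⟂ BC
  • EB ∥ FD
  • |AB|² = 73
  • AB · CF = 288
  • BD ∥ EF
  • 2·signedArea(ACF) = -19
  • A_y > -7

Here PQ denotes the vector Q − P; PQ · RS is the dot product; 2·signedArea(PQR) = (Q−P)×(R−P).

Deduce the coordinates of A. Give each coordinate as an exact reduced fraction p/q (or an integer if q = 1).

A = (-4, -6)

1. A_x = -4  [AB · CF = 288 ∩ 2·signedArea(ACF) = -19]
2. A_y = -6  [AB · CF = 288 ∩ 2·signedArea(ACF) = -19]
   → A = (-4, -6)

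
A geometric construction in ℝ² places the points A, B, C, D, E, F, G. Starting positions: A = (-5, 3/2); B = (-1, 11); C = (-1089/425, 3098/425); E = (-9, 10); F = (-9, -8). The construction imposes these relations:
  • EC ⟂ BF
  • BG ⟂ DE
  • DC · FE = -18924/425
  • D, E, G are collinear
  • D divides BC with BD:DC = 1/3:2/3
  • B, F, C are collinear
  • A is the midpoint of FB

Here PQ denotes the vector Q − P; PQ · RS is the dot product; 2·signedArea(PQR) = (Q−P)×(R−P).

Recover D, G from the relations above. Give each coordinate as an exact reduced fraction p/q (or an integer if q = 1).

D = (-1939/1275, 12448/1275)
G = (-23659001/22756625, 221829307/22756625)

1. D_x = -1939/1275  [D divides BC with BD:DC = 1/3:2/3]
2. D_y = 12448/1275  [D divides BC with BD:DC = 1/3:2/3]
   → D = (-1939/1275, 12448/1275)
3. G_x = -23659001/22756625  [D, E, G are collinear ∩ BG ⟂ DE]
4. G_y = 221829307/22756625  [D, E, G are collinear ∩ BG ⟂ DE]
   → G = (-23659001/22756625, 221829307/22756625)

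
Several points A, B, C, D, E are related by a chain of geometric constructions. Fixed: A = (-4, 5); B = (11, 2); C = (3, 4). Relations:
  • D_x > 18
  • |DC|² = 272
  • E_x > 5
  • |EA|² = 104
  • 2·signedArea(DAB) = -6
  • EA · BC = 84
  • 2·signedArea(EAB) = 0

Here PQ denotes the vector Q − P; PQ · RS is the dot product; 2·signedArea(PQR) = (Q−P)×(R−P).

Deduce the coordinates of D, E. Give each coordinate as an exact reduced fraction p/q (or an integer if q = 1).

D = (19, 0)
E = (6, 3)

1. D_x = 19  [line 3·x + 15·y + -57 = 0 ∩ |DC|² = 272]
2. D_y = 0  [line 3·x + 15·y + -57 = 0 ∩ |DC|² = 272]
   → D = (19, 0)
3. E_x = 6  [2·signedArea(EAB) = 0 ∩ EA · BC = 84]
4. E_y = 3  [2·signedArea(EAB) = 0 ∩ EA · BC = 84]
   → E = (6, 3)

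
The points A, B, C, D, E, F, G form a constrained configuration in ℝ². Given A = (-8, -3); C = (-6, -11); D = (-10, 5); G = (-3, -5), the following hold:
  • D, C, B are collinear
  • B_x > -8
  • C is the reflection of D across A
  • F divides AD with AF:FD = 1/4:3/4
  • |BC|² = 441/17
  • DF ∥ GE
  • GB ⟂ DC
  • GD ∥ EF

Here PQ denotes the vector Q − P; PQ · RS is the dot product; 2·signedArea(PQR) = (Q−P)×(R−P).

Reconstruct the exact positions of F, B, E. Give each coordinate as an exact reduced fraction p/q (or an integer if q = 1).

1. F_x = -17/2  [F divides AD with AF:FD = 1/4:3/4]
2. F_y = -1  [F divides AD with AF:FD = 1/4:3/4]
   → F = (-17/2, -1)
3. B_x = -123/17  [D, C, B are collinear ∩ GB ⟂ DC]
4. B_y = -103/17  [D, C, B are collinear ∩ GB ⟂ DC]
   → B = (-123/17, -103/17)
5. E_x = -3/2  [GD ∥ EF ∩ DF ∥ GE]
6. E_y = -11  [GD ∥ EF ∩ DF ∥ GE]
   → E = (-3/2, -11)

B = (-123/17, -103/17)
E = (-3/2, -11)
F = (-17/2, -1)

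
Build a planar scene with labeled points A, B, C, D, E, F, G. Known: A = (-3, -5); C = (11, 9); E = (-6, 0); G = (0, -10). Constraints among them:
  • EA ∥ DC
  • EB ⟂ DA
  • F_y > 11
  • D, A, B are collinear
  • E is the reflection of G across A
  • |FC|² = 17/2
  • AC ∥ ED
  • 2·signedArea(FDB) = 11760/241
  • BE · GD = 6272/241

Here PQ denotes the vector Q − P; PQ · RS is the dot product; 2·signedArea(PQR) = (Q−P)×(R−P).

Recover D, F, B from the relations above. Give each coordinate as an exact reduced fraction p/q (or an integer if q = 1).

B = (-382/241, -616/241)
D = (8, 14)
F = (19/2, 23/2)

1. D_x = 8  [EA ∥ DC ∩ AC ∥ ED]
2. D_y = 14  [EA ∥ DC ∩ AC ∥ ED]
   → D = (8, 14)
3. B_x = -382/241  [D, A, B are collinear ∩ EB ⟂ DA]
4. B_y = -616/241  [D, A, B are collinear ∩ EB ⟂ DA]
   → B = (-382/241, -616/241)
5. F_x = 19/2  [line 3990/241·x + -2310/241·y + -11340/241 = 0 ∩ |FC|² = 17/2]
6. F_y = 23/2  [line 3990/241·x + -2310/241·y + -11340/241 = 0 ∩ |FC|² = 17/2]
   → F = (19/2, 23/2)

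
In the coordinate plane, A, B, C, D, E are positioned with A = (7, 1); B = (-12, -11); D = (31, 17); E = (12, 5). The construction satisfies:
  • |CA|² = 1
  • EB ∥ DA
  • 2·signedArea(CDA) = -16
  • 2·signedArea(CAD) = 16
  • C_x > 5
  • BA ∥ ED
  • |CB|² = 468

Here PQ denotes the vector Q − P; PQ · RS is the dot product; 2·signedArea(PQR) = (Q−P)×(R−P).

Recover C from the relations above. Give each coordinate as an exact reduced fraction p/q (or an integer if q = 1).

C = (6, 1)

1. C_x = 6  [line -16·x + 24·y + 72 = 0 ∩ |CB|² = 468]
2. C_y = 1  [line -16·x + 24·y + 72 = 0 ∩ |CB|² = 468]
   → C = (6, 1)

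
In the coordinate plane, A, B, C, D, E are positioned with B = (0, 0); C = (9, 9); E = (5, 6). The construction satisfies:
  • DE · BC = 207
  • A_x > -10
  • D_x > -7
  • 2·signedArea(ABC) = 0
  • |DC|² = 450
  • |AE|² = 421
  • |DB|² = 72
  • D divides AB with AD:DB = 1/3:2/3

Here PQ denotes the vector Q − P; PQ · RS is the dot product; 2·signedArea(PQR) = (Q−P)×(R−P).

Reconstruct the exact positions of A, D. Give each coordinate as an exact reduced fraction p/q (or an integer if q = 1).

A = (-9, -9)
D = (-6, -6)

1. D_x = -6  [line -9·x + -9·y + -108 = 0 ∩ |DB|² = 72]
2. D_y = -6  [line -9·x + -9·y + -108 = 0 ∩ |DB|² = 72]
   → D = (-6, -6)
3. A_x = -9  [2·signedArea(ABC) = 0 ∩ D divides AB with AD:DB = 1/3:2/3]
4. A_y = -9  [2·signedArea(ABC) = 0 ∩ D divides AB with AD:DB = 1/3:2/3]
   → A = (-9, -9)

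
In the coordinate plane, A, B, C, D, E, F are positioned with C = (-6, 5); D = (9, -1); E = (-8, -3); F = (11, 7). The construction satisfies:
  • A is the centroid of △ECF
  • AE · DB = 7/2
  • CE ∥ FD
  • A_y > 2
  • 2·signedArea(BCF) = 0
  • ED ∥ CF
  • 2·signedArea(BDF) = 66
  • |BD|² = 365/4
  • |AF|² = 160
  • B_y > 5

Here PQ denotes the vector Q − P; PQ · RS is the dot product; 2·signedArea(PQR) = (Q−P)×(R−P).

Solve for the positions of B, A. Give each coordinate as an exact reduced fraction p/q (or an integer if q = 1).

A = (-1, 3)
B = (5/2, 6)

1. B_x = 5/2  [2·signedArea(BCF) = 0 ∩ 2·signedArea(BDF) = 66]
2. B_y = 6  [2·signedArea(BCF) = 0 ∩ 2·signedArea(BDF) = 66]
   → B = (5/2, 6)
3. A_x = -1  [A is the centroid of △ECF]
4. A_y = 3  [A is the centroid of △ECF]
   → A = (-1, 3)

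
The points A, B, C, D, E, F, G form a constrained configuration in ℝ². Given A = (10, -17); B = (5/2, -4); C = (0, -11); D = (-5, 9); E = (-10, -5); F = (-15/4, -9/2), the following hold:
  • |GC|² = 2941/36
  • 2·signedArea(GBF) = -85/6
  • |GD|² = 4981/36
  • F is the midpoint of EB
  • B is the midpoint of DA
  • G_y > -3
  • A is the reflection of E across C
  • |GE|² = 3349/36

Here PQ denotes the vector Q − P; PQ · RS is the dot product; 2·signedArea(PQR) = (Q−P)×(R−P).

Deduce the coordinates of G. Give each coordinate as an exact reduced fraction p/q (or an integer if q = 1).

G = (-5/6, -2)

1. G_x = -5/6  [line 1/2·x + -25/4·y + -145/12 = 0 ∩ |GE|² = 3349/36]
2. G_y = -2  [line 1/2·x + -25/4·y + -145/12 = 0 ∩ |GE|² = 3349/36]
   → G = (-5/6, -2)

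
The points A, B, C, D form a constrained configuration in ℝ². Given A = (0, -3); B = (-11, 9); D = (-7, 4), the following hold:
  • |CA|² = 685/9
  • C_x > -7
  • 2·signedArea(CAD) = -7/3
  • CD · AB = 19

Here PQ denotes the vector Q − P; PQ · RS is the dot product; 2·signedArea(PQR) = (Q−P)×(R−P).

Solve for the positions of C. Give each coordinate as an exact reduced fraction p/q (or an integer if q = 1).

C = (-6, 10/3)

1. C_x = -6  [CD · AB = 19 ∩ 2·signedArea(CAD) = -7/3]
2. C_y = 10/3  [CD · AB = 19 ∩ 2·signedArea(CAD) = -7/3]
   → C = (-6, 10/3)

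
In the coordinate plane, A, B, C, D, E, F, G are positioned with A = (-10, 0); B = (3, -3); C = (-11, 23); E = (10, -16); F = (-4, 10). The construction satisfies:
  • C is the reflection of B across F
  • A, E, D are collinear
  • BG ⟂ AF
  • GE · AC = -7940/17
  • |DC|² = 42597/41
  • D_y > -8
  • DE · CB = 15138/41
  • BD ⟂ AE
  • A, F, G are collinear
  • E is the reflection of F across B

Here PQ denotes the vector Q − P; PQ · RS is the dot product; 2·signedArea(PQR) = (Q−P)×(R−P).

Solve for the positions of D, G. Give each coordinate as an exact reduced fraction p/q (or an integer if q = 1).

D = (-25/41, -308/41)
G = (-134/17, 60/17)

1. D_x = -25/41  [A, E, D are collinear ∩ BD ⟂ AE]
2. D_y = -308/41  [A, E, D are collinear ∩ BD ⟂ AE]
   → D = (-25/41, -308/41)
3. G_x = -134/17  [A, F, G are collinear ∩ BG ⟂ AF]
4. G_y = 60/17  [A, F, G are collinear ∩ BG ⟂ AF]
   → G = (-134/17, 60/17)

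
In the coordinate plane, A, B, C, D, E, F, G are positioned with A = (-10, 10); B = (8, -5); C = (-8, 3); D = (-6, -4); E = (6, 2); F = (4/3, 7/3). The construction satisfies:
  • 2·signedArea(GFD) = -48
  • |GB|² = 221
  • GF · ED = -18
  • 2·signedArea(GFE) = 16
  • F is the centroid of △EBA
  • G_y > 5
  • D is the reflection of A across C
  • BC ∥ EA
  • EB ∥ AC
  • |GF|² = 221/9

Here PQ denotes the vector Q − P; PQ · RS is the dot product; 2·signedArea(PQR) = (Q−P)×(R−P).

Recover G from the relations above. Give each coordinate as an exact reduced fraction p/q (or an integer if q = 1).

G = (-2, 6)

1. G_x = -2  [2·signedArea(GFE) = 16 ∩ GF · ED = -18]
2. G_y = 6  [2·signedArea(GFE) = 16 ∩ GF · ED = -18]
   → G = (-2, 6)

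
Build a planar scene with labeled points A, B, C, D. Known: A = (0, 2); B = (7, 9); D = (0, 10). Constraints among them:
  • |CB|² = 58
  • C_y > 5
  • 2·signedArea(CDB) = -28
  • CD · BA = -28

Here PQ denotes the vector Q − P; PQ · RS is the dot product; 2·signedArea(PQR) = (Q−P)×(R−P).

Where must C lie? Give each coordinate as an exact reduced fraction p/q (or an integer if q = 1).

C = (0, 6)

1. C_x = 0  [CD · BA = -28 ∩ 2·signedArea(CDB) = -28]
2. C_y = 6  [CD · BA = -28 ∩ 2·signedArea(CDB) = -28]
   → C = (0, 6)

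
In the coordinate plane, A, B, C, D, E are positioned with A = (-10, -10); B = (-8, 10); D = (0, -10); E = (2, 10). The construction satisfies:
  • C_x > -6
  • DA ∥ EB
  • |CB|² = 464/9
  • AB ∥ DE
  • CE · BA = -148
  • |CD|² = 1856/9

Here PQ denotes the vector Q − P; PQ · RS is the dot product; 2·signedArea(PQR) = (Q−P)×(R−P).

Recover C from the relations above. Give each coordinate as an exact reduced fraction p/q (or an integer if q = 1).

C = (-16/3, 10/3)

1. C_x = -16/3  [line 2·x + 20·y + -56 = 0 ∩ |CB|² = 464/9]
2. C_y = 10/3  [line 2·x + 20·y + -56 = 0 ∩ |CB|² = 464/9]
   → C = (-16/3, 10/3)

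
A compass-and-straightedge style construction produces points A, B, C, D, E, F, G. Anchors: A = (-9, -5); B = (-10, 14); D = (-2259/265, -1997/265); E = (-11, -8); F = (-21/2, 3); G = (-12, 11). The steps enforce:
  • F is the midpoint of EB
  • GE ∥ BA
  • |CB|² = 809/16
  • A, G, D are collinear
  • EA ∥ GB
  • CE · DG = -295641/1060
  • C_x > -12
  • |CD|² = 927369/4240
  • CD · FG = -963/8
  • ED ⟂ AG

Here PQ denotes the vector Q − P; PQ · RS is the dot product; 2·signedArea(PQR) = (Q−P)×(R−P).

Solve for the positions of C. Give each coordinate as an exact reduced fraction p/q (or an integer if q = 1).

C = (-45/4, 7)

1. C_x = -45/4  [line 921/265·x + -4912/265·y + 3377/20 = 0 ∩ |CD|² = 927369/4240]
2. C_y = 7  [line 921/265·x + -4912/265·y + 3377/20 = 0 ∩ |CD|² = 927369/4240]
   → C = (-45/4, 7)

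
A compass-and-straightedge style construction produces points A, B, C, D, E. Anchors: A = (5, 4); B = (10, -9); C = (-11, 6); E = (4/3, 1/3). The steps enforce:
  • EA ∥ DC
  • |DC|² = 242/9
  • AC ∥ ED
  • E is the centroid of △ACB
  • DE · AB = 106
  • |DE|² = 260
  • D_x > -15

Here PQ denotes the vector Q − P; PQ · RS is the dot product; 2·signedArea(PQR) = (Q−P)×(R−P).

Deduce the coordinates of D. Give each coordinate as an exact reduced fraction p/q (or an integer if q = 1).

1. D_x = -44/3  [EA ∥ DC ∩ AC ∥ ED]
2. D_y = 7/3  [EA ∥ DC ∩ AC ∥ ED]
   → D = (-44/3, 7/3)

D = (-44/3, 7/3)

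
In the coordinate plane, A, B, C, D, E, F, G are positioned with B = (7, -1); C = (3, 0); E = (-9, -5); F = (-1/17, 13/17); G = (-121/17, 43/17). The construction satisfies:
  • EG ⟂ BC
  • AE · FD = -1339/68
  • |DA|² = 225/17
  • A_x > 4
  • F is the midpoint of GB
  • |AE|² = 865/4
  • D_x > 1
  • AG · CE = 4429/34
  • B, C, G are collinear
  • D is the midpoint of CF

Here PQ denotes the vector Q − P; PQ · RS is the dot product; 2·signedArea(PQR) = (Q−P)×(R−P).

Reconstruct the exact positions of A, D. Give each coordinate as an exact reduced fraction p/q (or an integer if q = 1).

1. D_x = 25/17  [D is the midpoint of CF]
2. D_y = 13/34  [D is the midpoint of CF]
   → D = (25/17, 13/34)
3. A_x = 5  [AE · FD = -1339/68 ∩ AG · CE = 4429/34]
4. A_y = -1/2  [AE · FD = -1339/68 ∩ AG · CE = 4429/34]
   → A = (5, -1/2)

A = (5, -1/2)
D = (25/17, 13/34)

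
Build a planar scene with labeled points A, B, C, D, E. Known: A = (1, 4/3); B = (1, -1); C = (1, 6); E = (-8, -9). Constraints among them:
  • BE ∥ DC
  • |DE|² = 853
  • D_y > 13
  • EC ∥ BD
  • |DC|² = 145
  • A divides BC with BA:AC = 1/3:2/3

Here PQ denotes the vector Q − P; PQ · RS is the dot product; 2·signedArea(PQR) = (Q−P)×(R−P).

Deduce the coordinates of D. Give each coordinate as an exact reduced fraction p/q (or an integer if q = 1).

1. D_x = 10  [BE ∥ DC ∩ EC ∥ BD]
2. D_y = 14  [BE ∥ DC ∩ EC ∥ BD]
   → D = (10, 14)

D = (10, 14)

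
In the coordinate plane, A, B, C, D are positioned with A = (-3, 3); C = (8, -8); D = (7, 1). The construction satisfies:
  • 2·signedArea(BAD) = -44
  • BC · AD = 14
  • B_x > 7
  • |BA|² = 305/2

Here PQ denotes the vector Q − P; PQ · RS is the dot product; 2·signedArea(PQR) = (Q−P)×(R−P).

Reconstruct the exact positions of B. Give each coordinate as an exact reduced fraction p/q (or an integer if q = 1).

1. B_x = 15/2  [2·signedArea(BAD) = -44 ∩ BC · AD = 14]
2. B_y = -7/2  [2·signedArea(BAD) = -44 ∩ BC · AD = 14]
   → B = (15/2, -7/2)

B = (15/2, -7/2)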